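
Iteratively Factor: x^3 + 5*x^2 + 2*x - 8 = (x - 1)*(x^2 + 6*x + 8) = (x - 1)*(x + 2)*(x + 4)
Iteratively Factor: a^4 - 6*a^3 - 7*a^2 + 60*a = (a + 3)*(a^3 - 9*a^2 + 20*a) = a*(a + 3)*(a^2 - 9*a + 20) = a*(a - 5)*(a + 3)*(a - 4)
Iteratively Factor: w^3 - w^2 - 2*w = (w)*(w^2 - w - 2) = w*(w + 1)*(w - 2)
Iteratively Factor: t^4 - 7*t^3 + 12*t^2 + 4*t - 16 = (t + 1)*(t^3 - 8*t^2 + 20*t - 16) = (t - 2)*(t + 1)*(t^2 - 6*t + 8) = (t - 4)*(t - 2)*(t + 1)*(t - 2)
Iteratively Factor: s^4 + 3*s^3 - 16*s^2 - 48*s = (s + 3)*(s^3 - 16*s) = (s - 4)*(s + 3)*(s^2 + 4*s) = s*(s - 4)*(s + 3)*(s + 4)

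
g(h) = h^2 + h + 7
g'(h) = 2*h + 1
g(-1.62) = 8.00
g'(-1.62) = -2.24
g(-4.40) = 21.96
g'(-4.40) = -7.80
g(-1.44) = 7.63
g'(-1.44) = -1.88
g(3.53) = 22.99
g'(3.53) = 8.06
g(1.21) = 9.67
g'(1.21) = 3.42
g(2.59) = 16.30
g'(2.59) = 6.18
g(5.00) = 37.00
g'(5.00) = 11.00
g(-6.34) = 40.86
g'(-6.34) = -11.68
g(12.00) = 163.00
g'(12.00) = 25.00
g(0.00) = 7.00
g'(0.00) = 1.00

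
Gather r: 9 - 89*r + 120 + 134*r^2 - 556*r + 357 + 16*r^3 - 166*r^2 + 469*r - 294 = 16*r^3 - 32*r^2 - 176*r + 192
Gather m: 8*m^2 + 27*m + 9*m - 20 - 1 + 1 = 8*m^2 + 36*m - 20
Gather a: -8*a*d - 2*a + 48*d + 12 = a*(-8*d - 2) + 48*d + 12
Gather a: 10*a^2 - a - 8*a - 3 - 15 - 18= 10*a^2 - 9*a - 36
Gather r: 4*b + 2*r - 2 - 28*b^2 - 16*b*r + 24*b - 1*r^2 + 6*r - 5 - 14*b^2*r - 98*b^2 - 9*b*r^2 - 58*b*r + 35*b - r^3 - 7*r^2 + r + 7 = -126*b^2 + 63*b - r^3 + r^2*(-9*b - 8) + r*(-14*b^2 - 74*b + 9)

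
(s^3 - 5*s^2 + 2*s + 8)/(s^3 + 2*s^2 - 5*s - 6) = (s - 4)/(s + 3)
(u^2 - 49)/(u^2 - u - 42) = (u + 7)/(u + 6)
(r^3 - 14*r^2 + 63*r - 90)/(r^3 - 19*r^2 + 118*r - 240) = (r - 3)/(r - 8)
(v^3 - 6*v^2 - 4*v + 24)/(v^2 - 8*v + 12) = v + 2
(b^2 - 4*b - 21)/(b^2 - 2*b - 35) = (b + 3)/(b + 5)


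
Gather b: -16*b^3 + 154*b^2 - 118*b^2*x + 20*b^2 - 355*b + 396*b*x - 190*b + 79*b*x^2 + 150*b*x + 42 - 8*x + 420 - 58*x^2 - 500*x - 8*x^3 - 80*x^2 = -16*b^3 + b^2*(174 - 118*x) + b*(79*x^2 + 546*x - 545) - 8*x^3 - 138*x^2 - 508*x + 462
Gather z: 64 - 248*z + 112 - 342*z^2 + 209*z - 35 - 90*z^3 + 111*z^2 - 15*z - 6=-90*z^3 - 231*z^2 - 54*z + 135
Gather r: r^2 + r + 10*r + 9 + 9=r^2 + 11*r + 18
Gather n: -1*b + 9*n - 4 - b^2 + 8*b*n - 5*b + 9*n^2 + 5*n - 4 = -b^2 - 6*b + 9*n^2 + n*(8*b + 14) - 8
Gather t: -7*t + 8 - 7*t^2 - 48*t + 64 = -7*t^2 - 55*t + 72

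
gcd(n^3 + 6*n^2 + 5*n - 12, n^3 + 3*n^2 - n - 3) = n^2 + 2*n - 3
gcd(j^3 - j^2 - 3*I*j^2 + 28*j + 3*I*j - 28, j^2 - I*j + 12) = 1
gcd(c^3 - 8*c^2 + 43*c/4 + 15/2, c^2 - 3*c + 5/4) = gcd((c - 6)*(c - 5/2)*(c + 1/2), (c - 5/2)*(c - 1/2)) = c - 5/2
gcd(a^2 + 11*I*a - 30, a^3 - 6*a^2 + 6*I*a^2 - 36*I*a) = a + 6*I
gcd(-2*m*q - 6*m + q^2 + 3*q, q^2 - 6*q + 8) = 1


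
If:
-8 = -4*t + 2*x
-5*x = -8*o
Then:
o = 5*x/8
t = x/2 + 2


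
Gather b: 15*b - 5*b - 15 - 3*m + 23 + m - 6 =10*b - 2*m + 2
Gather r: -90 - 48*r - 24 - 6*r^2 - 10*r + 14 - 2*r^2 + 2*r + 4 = -8*r^2 - 56*r - 96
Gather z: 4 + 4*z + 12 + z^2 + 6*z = z^2 + 10*z + 16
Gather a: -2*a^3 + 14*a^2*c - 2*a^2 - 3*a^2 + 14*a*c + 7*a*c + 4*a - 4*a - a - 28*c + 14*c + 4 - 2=-2*a^3 + a^2*(14*c - 5) + a*(21*c - 1) - 14*c + 2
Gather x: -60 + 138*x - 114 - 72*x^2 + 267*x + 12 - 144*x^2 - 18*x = -216*x^2 + 387*x - 162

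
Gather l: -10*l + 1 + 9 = 10 - 10*l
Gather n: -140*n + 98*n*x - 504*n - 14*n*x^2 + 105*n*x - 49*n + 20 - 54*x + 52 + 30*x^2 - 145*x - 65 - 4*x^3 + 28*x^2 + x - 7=n*(-14*x^2 + 203*x - 693) - 4*x^3 + 58*x^2 - 198*x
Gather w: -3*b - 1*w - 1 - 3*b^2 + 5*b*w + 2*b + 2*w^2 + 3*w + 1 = -3*b^2 - b + 2*w^2 + w*(5*b + 2)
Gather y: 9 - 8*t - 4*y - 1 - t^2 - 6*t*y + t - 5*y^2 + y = -t^2 - 7*t - 5*y^2 + y*(-6*t - 3) + 8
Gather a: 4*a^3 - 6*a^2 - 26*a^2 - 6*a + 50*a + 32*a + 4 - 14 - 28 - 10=4*a^3 - 32*a^2 + 76*a - 48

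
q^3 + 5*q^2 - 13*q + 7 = (q - 1)^2*(q + 7)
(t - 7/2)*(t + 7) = t^2 + 7*t/2 - 49/2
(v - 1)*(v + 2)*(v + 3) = v^3 + 4*v^2 + v - 6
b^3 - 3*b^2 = b^2*(b - 3)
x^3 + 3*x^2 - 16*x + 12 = (x - 2)*(x - 1)*(x + 6)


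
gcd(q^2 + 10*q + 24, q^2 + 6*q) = q + 6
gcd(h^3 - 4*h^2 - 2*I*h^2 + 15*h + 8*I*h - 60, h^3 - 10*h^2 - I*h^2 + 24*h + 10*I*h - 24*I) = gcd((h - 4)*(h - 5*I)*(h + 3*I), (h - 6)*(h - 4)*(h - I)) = h - 4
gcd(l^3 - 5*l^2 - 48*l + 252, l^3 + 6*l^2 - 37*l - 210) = l^2 + l - 42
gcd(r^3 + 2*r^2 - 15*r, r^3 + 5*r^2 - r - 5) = r + 5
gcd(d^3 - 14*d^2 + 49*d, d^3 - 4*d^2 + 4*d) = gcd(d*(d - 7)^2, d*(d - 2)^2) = d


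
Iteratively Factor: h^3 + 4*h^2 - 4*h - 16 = (h - 2)*(h^2 + 6*h + 8) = (h - 2)*(h + 2)*(h + 4)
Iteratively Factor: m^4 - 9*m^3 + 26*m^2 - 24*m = (m)*(m^3 - 9*m^2 + 26*m - 24) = m*(m - 2)*(m^2 - 7*m + 12) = m*(m - 4)*(m - 2)*(m - 3)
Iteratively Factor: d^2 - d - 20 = (d + 4)*(d - 5)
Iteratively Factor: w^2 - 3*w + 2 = (w - 2)*(w - 1)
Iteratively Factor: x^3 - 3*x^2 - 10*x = (x + 2)*(x^2 - 5*x) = x*(x + 2)*(x - 5)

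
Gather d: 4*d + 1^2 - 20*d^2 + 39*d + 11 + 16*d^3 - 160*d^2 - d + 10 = 16*d^3 - 180*d^2 + 42*d + 22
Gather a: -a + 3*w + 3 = -a + 3*w + 3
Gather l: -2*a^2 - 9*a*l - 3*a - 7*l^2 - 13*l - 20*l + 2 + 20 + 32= -2*a^2 - 3*a - 7*l^2 + l*(-9*a - 33) + 54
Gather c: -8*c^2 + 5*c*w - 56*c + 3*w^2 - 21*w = -8*c^2 + c*(5*w - 56) + 3*w^2 - 21*w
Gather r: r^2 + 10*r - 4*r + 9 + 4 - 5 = r^2 + 6*r + 8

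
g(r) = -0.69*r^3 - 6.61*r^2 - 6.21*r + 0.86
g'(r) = -2.07*r^2 - 13.22*r - 6.21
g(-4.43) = -41.36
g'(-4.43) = 11.73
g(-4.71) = -44.43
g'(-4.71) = 10.14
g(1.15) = -16.07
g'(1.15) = -24.15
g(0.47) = -3.59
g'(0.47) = -12.88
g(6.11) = -441.24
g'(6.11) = -164.26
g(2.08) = -46.86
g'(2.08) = -42.66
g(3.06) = -99.81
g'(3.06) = -66.05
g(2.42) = -62.66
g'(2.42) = -50.33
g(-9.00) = 24.35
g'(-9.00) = -54.90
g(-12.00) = 315.86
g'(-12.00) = -145.65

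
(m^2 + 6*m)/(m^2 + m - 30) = m/(m - 5)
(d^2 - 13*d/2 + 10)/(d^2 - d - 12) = (d - 5/2)/(d + 3)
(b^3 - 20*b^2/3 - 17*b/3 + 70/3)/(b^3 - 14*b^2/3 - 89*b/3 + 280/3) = (3*b^2 + b - 10)/(3*b^2 + 7*b - 40)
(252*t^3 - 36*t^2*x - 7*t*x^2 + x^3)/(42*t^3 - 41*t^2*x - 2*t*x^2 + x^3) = (-6*t + x)/(-t + x)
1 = 1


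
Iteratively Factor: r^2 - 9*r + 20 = (r - 5)*(r - 4)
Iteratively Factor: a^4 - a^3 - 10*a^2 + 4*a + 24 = (a - 3)*(a^3 + 2*a^2 - 4*a - 8) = (a - 3)*(a + 2)*(a^2 - 4) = (a - 3)*(a + 2)^2*(a - 2)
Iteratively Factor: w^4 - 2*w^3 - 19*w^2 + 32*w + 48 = (w - 3)*(w^3 + w^2 - 16*w - 16) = (w - 3)*(w + 4)*(w^2 - 3*w - 4) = (w - 4)*(w - 3)*(w + 4)*(w + 1)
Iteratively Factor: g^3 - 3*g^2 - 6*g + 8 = (g - 4)*(g^2 + g - 2) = (g - 4)*(g - 1)*(g + 2)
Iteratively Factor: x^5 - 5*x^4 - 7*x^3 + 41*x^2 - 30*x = (x + 3)*(x^4 - 8*x^3 + 17*x^2 - 10*x) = x*(x + 3)*(x^3 - 8*x^2 + 17*x - 10) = x*(x - 2)*(x + 3)*(x^2 - 6*x + 5) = x*(x - 5)*(x - 2)*(x + 3)*(x - 1)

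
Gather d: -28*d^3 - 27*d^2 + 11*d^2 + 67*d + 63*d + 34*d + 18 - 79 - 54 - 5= -28*d^3 - 16*d^2 + 164*d - 120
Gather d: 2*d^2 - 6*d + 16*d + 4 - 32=2*d^2 + 10*d - 28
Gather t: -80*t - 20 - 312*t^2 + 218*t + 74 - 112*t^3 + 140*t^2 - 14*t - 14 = -112*t^3 - 172*t^2 + 124*t + 40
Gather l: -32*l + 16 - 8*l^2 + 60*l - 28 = -8*l^2 + 28*l - 12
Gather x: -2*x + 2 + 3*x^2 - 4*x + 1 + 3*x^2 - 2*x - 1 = 6*x^2 - 8*x + 2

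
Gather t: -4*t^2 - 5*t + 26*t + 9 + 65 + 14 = -4*t^2 + 21*t + 88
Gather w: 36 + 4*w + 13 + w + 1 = 5*w + 50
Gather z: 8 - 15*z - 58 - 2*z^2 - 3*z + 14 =-2*z^2 - 18*z - 36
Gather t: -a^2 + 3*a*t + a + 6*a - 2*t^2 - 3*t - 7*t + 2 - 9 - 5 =-a^2 + 7*a - 2*t^2 + t*(3*a - 10) - 12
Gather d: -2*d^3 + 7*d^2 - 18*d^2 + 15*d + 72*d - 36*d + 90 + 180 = -2*d^3 - 11*d^2 + 51*d + 270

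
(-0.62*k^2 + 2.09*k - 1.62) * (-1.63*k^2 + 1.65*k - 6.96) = 1.0106*k^4 - 4.4297*k^3 + 10.4043*k^2 - 17.2194*k + 11.2752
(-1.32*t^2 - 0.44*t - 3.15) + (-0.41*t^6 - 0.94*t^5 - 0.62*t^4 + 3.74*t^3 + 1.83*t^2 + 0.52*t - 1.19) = -0.41*t^6 - 0.94*t^5 - 0.62*t^4 + 3.74*t^3 + 0.51*t^2 + 0.08*t - 4.34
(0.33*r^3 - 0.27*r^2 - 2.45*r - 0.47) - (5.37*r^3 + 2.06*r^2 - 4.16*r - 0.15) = -5.04*r^3 - 2.33*r^2 + 1.71*r - 0.32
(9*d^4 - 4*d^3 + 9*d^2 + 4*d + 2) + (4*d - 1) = 9*d^4 - 4*d^3 + 9*d^2 + 8*d + 1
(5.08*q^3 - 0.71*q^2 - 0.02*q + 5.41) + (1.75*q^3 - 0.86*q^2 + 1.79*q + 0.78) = 6.83*q^3 - 1.57*q^2 + 1.77*q + 6.19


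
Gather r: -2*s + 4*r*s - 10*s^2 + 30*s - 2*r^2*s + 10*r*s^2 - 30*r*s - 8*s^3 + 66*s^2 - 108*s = -2*r^2*s + r*(10*s^2 - 26*s) - 8*s^3 + 56*s^2 - 80*s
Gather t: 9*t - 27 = 9*t - 27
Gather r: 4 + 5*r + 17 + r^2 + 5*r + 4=r^2 + 10*r + 25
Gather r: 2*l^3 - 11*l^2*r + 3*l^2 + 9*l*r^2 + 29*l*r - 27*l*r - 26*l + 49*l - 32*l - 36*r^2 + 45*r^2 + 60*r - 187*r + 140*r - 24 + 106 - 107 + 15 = 2*l^3 + 3*l^2 - 9*l + r^2*(9*l + 9) + r*(-11*l^2 + 2*l + 13) - 10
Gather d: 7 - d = 7 - d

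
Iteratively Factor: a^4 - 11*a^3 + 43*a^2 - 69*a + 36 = (a - 3)*(a^3 - 8*a^2 + 19*a - 12) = (a - 3)*(a - 1)*(a^2 - 7*a + 12) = (a - 3)^2*(a - 1)*(a - 4)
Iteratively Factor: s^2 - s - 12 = (s - 4)*(s + 3)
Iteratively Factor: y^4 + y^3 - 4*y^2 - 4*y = (y - 2)*(y^3 + 3*y^2 + 2*y) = (y - 2)*(y + 1)*(y^2 + 2*y) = (y - 2)*(y + 1)*(y + 2)*(y)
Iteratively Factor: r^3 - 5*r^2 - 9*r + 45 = (r - 3)*(r^2 - 2*r - 15) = (r - 3)*(r + 3)*(r - 5)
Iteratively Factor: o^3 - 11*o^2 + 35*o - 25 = (o - 5)*(o^2 - 6*o + 5) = (o - 5)*(o - 1)*(o - 5)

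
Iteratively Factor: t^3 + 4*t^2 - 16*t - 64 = (t + 4)*(t^2 - 16) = (t + 4)^2*(t - 4)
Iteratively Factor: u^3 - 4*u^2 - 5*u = (u)*(u^2 - 4*u - 5) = u*(u + 1)*(u - 5)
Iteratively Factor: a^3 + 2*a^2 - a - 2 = (a + 1)*(a^2 + a - 2) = (a - 1)*(a + 1)*(a + 2)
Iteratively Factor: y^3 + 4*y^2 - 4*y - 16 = (y + 2)*(y^2 + 2*y - 8) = (y + 2)*(y + 4)*(y - 2)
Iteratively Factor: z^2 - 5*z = (z)*(z - 5)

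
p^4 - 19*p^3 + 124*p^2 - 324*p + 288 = (p - 8)*(p - 6)*(p - 3)*(p - 2)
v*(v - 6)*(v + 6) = v^3 - 36*v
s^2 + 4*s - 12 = (s - 2)*(s + 6)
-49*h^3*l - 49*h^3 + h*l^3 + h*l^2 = (-7*h + l)*(7*h + l)*(h*l + h)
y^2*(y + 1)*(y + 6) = y^4 + 7*y^3 + 6*y^2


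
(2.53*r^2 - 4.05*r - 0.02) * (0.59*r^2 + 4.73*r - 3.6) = 1.4927*r^4 + 9.5774*r^3 - 28.2763*r^2 + 14.4854*r + 0.072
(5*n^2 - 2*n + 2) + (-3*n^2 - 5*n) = 2*n^2 - 7*n + 2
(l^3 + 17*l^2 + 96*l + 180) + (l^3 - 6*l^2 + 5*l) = 2*l^3 + 11*l^2 + 101*l + 180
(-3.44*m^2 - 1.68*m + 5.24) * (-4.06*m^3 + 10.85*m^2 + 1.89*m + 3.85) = 13.9664*m^5 - 30.5032*m^4 - 46.004*m^3 + 40.4348*m^2 + 3.4356*m + 20.174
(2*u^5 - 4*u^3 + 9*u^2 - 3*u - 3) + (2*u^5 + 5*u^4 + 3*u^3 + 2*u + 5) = 4*u^5 + 5*u^4 - u^3 + 9*u^2 - u + 2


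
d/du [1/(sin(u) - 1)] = -cos(u)/(sin(u) - 1)^2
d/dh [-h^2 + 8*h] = 8 - 2*h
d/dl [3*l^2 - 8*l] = 6*l - 8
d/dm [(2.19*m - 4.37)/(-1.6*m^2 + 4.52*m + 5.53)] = (3.504*m^2 - 13.984*m + 31.8631)/(2.56*m^4 - 14.464*m^3 + 2.73439999999999*m^2 + 49.9912*m + 30.5809)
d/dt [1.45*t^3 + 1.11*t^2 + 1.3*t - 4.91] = 4.35*t^2 + 2.22*t + 1.3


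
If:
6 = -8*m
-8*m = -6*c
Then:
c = -1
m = -3/4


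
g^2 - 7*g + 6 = (g - 6)*(g - 1)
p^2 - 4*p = p*(p - 4)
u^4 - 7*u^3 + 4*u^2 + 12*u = u*(u - 6)*(u - 2)*(u + 1)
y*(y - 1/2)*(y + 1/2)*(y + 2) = y^4 + 2*y^3 - y^2/4 - y/2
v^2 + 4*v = v*(v + 4)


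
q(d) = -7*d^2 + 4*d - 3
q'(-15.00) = 214.00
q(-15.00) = -1638.00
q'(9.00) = -122.00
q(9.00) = -534.00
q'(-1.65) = 27.10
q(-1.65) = -28.66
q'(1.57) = -17.98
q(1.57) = -13.97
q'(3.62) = -46.68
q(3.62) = -80.25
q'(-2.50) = 39.00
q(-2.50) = -56.75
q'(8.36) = -113.04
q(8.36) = -458.79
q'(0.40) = -1.60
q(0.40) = -2.52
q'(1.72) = -20.08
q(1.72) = -16.83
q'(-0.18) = 6.52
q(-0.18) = -3.95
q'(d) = 4 - 14*d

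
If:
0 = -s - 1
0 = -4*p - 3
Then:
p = -3/4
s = -1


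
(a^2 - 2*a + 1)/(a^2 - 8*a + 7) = (a - 1)/(a - 7)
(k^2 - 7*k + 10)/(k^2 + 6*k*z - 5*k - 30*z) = (k - 2)/(k + 6*z)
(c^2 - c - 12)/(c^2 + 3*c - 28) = (c + 3)/(c + 7)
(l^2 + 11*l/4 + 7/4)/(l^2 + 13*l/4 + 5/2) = (4*l^2 + 11*l + 7)/(4*l^2 + 13*l + 10)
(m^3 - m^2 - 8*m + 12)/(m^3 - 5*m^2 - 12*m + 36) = (m - 2)/(m - 6)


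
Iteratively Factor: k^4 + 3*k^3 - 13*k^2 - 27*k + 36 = (k + 3)*(k^3 - 13*k + 12) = (k - 1)*(k + 3)*(k^2 + k - 12) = (k - 1)*(k + 3)*(k + 4)*(k - 3)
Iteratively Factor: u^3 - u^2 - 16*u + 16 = (u - 4)*(u^2 + 3*u - 4) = (u - 4)*(u + 4)*(u - 1)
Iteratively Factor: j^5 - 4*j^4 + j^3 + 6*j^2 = (j)*(j^4 - 4*j^3 + j^2 + 6*j) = j*(j + 1)*(j^3 - 5*j^2 + 6*j) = j*(j - 3)*(j + 1)*(j^2 - 2*j) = j^2*(j - 3)*(j + 1)*(j - 2)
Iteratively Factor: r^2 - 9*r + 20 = (r - 4)*(r - 5)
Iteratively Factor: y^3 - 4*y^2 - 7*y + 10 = (y + 2)*(y^2 - 6*y + 5) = (y - 1)*(y + 2)*(y - 5)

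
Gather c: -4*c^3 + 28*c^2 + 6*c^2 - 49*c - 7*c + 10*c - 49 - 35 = -4*c^3 + 34*c^2 - 46*c - 84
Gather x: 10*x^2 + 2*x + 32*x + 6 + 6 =10*x^2 + 34*x + 12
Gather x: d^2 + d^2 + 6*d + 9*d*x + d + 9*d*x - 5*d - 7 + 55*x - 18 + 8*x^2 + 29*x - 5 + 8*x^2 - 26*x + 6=2*d^2 + 2*d + 16*x^2 + x*(18*d + 58) - 24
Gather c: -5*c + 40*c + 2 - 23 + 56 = 35*c + 35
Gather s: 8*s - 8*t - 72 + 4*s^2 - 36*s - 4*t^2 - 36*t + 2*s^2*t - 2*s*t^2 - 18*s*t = s^2*(2*t + 4) + s*(-2*t^2 - 18*t - 28) - 4*t^2 - 44*t - 72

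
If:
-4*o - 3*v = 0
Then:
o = -3*v/4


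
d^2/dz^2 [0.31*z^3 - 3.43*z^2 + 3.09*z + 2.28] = 1.86*z - 6.86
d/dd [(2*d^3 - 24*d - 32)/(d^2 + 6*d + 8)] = 2*d*(d + 8)/(d^2 + 8*d + 16)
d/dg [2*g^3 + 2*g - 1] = 6*g^2 + 2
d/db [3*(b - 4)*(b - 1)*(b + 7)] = 9*b^2 + 12*b - 93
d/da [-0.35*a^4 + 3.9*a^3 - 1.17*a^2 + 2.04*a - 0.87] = -1.4*a^3 + 11.7*a^2 - 2.34*a + 2.04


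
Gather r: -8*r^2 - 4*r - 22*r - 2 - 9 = -8*r^2 - 26*r - 11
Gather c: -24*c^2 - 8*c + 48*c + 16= -24*c^2 + 40*c + 16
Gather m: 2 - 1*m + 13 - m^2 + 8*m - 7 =-m^2 + 7*m + 8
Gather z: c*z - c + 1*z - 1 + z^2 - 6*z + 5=-c + z^2 + z*(c - 5) + 4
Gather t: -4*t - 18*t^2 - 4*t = -18*t^2 - 8*t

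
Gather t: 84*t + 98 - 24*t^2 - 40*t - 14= -24*t^2 + 44*t + 84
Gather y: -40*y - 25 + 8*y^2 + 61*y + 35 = 8*y^2 + 21*y + 10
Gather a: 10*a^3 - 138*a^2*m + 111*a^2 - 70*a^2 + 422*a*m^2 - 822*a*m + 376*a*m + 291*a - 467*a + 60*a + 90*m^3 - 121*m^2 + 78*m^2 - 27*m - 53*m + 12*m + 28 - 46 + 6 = 10*a^3 + a^2*(41 - 138*m) + a*(422*m^2 - 446*m - 116) + 90*m^3 - 43*m^2 - 68*m - 12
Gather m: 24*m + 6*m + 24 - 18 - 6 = 30*m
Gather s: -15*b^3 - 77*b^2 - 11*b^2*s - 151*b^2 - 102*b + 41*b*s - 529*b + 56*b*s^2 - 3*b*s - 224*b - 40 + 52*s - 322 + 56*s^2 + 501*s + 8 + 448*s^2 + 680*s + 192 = -15*b^3 - 228*b^2 - 855*b + s^2*(56*b + 504) + s*(-11*b^2 + 38*b + 1233) - 162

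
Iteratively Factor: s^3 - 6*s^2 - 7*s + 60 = (s - 5)*(s^2 - s - 12) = (s - 5)*(s + 3)*(s - 4)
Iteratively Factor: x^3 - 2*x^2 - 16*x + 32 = (x + 4)*(x^2 - 6*x + 8) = (x - 4)*(x + 4)*(x - 2)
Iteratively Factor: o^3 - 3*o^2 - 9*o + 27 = (o - 3)*(o^2 - 9) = (o - 3)*(o + 3)*(o - 3)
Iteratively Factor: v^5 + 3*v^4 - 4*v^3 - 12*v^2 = (v - 2)*(v^4 + 5*v^3 + 6*v^2) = v*(v - 2)*(v^3 + 5*v^2 + 6*v) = v*(v - 2)*(v + 2)*(v^2 + 3*v) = v*(v - 2)*(v + 2)*(v + 3)*(v)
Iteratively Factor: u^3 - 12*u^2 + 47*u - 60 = (u - 3)*(u^2 - 9*u + 20) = (u - 4)*(u - 3)*(u - 5)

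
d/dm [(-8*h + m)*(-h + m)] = -9*h + 2*m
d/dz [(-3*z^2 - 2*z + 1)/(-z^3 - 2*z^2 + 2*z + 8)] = (-3*z^4 - 4*z^3 - 7*z^2 - 44*z - 18)/(z^6 + 4*z^5 - 24*z^3 - 28*z^2 + 32*z + 64)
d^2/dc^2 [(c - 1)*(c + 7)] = 2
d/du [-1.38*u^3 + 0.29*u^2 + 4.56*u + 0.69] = -4.14*u^2 + 0.58*u + 4.56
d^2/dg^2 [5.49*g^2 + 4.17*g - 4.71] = 10.9800000000000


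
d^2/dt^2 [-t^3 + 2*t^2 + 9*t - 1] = 4 - 6*t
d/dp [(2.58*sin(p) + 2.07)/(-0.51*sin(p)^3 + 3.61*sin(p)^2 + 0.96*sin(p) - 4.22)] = (2.6316*sin(p)^3 - 6.1467*sin(p)^2 - 14.9454*sin(p) - 12.8748)*cos(p)/(0.2601*sin(p)^6 - 3.6822*sin(p)^5 + 12.0529*sin(p)^4 + 11.2356*sin(p)^3 - 29.5468*sin(p)^2 - 8.1024*sin(p) + 17.8084)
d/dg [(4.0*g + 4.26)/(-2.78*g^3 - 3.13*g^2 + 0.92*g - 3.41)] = (22.24*g^3 + 48.0484*g^2 + 26.6676*g - 17.5592)/(7.7284*g^6 + 17.4028*g^5 + 4.6817*g^4 + 13.2004*g^3 + 22.193*g^2 - 6.2744*g + 11.6281)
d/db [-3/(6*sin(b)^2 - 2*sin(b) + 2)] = 3*(6*sin(b) - 1)*cos(b)/(2*(3*sin(b)^2 - sin(b) + 1)^2)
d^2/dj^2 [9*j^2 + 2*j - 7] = 18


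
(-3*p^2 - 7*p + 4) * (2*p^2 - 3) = -6*p^4 - 14*p^3 + 17*p^2 + 21*p - 12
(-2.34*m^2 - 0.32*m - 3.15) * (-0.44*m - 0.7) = 1.0296*m^3 + 1.7788*m^2 + 1.61*m + 2.205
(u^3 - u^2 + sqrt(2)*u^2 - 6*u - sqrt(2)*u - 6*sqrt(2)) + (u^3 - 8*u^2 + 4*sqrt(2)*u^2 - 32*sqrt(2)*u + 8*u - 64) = 2*u^3 - 9*u^2 + 5*sqrt(2)*u^2 - 33*sqrt(2)*u + 2*u - 64 - 6*sqrt(2)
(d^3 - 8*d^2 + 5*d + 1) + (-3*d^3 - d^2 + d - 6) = -2*d^3 - 9*d^2 + 6*d - 5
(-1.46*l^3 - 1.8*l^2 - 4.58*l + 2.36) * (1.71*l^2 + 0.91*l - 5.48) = -2.4966*l^5 - 4.4066*l^4 - 1.469*l^3 + 9.7318*l^2 + 27.246*l - 12.9328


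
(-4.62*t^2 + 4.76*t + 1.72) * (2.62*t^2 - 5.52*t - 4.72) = -12.1044*t^4 + 37.9736*t^3 + 0.0376000000000012*t^2 - 31.9616*t - 8.1184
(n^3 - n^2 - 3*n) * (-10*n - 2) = -10*n^4 + 8*n^3 + 32*n^2 + 6*n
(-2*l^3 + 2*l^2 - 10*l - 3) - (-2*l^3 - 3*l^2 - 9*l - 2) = 5*l^2 - l - 1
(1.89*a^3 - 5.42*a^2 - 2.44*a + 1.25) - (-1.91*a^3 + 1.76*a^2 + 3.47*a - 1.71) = 3.8*a^3 - 7.18*a^2 - 5.91*a + 2.96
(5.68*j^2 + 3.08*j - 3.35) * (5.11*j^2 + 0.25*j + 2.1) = 29.0248*j^4 + 17.1588*j^3 - 4.4205*j^2 + 5.6305*j - 7.035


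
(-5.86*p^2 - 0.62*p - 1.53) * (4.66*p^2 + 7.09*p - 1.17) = -27.3076*p^4 - 44.4366*p^3 - 4.6694*p^2 - 10.1223*p + 1.7901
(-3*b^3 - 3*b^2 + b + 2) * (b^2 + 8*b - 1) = -3*b^5 - 27*b^4 - 20*b^3 + 13*b^2 + 15*b - 2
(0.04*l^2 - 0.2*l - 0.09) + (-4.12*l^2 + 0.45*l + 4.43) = -4.08*l^2 + 0.25*l + 4.34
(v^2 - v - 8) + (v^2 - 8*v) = 2*v^2 - 9*v - 8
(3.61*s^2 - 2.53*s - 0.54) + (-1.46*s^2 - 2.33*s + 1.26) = 2.15*s^2 - 4.86*s + 0.72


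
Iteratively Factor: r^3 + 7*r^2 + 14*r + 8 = (r + 4)*(r^2 + 3*r + 2) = (r + 2)*(r + 4)*(r + 1)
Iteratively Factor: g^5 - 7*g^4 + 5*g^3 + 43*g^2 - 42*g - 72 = (g - 3)*(g^4 - 4*g^3 - 7*g^2 + 22*g + 24) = (g - 3)*(g + 1)*(g^3 - 5*g^2 - 2*g + 24) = (g - 3)*(g + 1)*(g + 2)*(g^2 - 7*g + 12) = (g - 3)^2*(g + 1)*(g + 2)*(g - 4)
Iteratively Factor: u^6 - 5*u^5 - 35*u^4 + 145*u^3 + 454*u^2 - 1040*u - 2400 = (u + 2)*(u^5 - 7*u^4 - 21*u^3 + 187*u^2 + 80*u - 1200) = (u - 5)*(u + 2)*(u^4 - 2*u^3 - 31*u^2 + 32*u + 240) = (u - 5)*(u + 2)*(u + 3)*(u^3 - 5*u^2 - 16*u + 80) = (u - 5)*(u + 2)*(u + 3)*(u + 4)*(u^2 - 9*u + 20) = (u - 5)^2*(u + 2)*(u + 3)*(u + 4)*(u - 4)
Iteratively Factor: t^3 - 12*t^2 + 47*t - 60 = (t - 5)*(t^2 - 7*t + 12) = (t - 5)*(t - 4)*(t - 3)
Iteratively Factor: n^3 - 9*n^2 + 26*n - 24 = (n - 4)*(n^2 - 5*n + 6) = (n - 4)*(n - 3)*(n - 2)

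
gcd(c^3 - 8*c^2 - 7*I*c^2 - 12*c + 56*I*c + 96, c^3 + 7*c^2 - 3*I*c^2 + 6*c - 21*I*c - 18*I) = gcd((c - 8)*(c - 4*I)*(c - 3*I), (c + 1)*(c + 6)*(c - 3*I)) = c - 3*I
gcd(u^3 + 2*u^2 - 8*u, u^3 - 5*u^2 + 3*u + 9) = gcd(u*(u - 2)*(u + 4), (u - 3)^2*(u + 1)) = 1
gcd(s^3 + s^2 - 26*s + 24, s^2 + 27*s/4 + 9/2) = s + 6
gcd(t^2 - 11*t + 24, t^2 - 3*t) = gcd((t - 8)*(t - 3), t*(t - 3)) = t - 3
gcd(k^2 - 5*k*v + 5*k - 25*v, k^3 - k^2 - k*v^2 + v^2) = 1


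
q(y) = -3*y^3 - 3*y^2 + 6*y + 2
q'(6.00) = -354.00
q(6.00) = -718.00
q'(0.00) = 6.00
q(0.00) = 2.00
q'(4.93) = -242.32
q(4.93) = -400.80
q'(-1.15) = 1.00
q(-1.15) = -4.30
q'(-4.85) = -176.60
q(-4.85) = 244.58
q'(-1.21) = 0.08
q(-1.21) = -4.34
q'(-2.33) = -28.88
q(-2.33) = 9.68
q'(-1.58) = -6.99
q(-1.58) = -3.14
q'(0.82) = -4.97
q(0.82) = 3.25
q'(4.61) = -212.93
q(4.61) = -328.01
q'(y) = -9*y^2 - 6*y + 6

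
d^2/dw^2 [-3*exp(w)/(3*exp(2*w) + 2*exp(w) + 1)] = (-27*exp(4*w) + 18*exp(3*w) + 54*exp(2*w) + 6*exp(w) - 3)*exp(w)/(27*exp(6*w) + 54*exp(5*w) + 63*exp(4*w) + 44*exp(3*w) + 21*exp(2*w) + 6*exp(w) + 1)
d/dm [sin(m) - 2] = cos(m)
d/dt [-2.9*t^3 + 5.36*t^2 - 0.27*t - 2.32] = -8.7*t^2 + 10.72*t - 0.27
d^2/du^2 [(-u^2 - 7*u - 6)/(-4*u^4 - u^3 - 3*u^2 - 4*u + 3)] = 2*(48*u^8 + 684*u^7 + 1173*u^6 + 537*u^5 + 543*u^4 + 1220*u^3 + 819*u^2 + 459*u + 243)/(64*u^12 + 48*u^11 + 156*u^10 + 265*u^9 + 69*u^8 + 255*u^7 + 66*u^6 - 186*u^5 + 99*u^4 - 125*u^3 - 63*u^2 + 108*u - 27)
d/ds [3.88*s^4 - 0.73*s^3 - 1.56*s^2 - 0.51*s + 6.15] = 15.52*s^3 - 2.19*s^2 - 3.12*s - 0.51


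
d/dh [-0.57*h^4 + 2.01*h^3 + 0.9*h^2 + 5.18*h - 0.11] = -2.28*h^3 + 6.03*h^2 + 1.8*h + 5.18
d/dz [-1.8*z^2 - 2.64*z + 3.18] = -3.6*z - 2.64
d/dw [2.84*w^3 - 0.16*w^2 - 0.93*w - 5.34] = 8.52*w^2 - 0.32*w - 0.93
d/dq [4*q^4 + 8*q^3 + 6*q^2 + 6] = 4*q*(4*q^2 + 6*q + 3)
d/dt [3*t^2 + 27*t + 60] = 6*t + 27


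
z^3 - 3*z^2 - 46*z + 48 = (z - 8)*(z - 1)*(z + 6)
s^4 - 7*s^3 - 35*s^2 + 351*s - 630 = (s - 6)*(s - 5)*(s - 3)*(s + 7)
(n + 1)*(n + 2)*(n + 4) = n^3 + 7*n^2 + 14*n + 8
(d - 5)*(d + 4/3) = d^2 - 11*d/3 - 20/3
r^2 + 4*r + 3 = (r + 1)*(r + 3)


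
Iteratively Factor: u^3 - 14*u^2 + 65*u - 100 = (u - 5)*(u^2 - 9*u + 20) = (u - 5)^2*(u - 4)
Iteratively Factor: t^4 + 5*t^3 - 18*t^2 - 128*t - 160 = (t + 4)*(t^3 + t^2 - 22*t - 40) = (t - 5)*(t + 4)*(t^2 + 6*t + 8) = (t - 5)*(t + 2)*(t + 4)*(t + 4)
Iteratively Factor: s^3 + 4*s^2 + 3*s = (s)*(s^2 + 4*s + 3) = s*(s + 3)*(s + 1)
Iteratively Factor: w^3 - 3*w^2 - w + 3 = (w - 3)*(w^2 - 1) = (w - 3)*(w - 1)*(w + 1)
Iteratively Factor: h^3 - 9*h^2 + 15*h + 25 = (h - 5)*(h^2 - 4*h - 5) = (h - 5)*(h + 1)*(h - 5)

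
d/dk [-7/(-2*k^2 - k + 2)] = 7*(-4*k - 1)/(2*k^2 + k - 2)^2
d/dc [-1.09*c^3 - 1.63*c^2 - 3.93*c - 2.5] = -3.27*c^2 - 3.26*c - 3.93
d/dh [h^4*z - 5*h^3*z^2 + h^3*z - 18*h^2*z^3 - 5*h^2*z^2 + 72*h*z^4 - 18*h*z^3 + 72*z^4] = z*(4*h^3 - 15*h^2*z + 3*h^2 - 36*h*z^2 - 10*h*z + 72*z^3 - 18*z^2)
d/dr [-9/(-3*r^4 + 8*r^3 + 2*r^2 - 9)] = 36*r*(-3*r^2 + 6*r + 1)/(3*r^4 - 8*r^3 - 2*r^2 + 9)^2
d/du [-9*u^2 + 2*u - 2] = 2 - 18*u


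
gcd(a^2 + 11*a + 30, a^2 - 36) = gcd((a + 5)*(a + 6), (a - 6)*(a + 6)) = a + 6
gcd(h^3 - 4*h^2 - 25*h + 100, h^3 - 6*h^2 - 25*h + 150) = h^2 - 25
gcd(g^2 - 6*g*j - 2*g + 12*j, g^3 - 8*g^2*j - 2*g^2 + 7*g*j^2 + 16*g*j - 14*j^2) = g - 2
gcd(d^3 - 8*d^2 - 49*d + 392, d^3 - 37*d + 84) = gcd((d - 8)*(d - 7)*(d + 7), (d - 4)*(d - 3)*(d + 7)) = d + 7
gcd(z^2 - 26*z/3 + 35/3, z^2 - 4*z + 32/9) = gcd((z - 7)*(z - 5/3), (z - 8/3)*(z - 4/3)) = 1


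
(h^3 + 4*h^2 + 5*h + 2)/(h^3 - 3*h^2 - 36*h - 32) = (h^2 + 3*h + 2)/(h^2 - 4*h - 32)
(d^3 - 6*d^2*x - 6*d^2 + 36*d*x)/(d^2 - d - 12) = d*(-d^2 + 6*d*x + 6*d - 36*x)/(-d^2 + d + 12)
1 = 1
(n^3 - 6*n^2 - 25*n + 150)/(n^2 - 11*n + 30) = n + 5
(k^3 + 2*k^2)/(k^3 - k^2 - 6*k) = k/(k - 3)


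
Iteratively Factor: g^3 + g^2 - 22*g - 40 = (g + 2)*(g^2 - g - 20) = (g - 5)*(g + 2)*(g + 4)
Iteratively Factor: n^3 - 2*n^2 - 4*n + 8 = (n - 2)*(n^2 - 4) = (n - 2)*(n + 2)*(n - 2)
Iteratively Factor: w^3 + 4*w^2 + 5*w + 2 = (w + 2)*(w^2 + 2*w + 1) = (w + 1)*(w + 2)*(w + 1)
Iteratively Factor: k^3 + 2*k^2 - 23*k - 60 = (k + 3)*(k^2 - k - 20) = (k + 3)*(k + 4)*(k - 5)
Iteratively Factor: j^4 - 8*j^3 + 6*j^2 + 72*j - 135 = (j + 3)*(j^3 - 11*j^2 + 39*j - 45) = (j - 3)*(j + 3)*(j^2 - 8*j + 15) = (j - 5)*(j - 3)*(j + 3)*(j - 3)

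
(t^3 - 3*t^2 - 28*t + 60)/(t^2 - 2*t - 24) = (t^2 + 3*t - 10)/(t + 4)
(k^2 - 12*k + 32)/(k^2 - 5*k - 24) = (k - 4)/(k + 3)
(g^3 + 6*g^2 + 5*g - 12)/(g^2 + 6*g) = (g^3 + 6*g^2 + 5*g - 12)/(g*(g + 6))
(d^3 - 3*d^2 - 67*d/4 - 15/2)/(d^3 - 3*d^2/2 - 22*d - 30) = (d + 1/2)/(d + 2)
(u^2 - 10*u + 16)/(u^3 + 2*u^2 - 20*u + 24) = (u - 8)/(u^2 + 4*u - 12)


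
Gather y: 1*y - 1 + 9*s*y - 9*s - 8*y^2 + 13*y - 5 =-9*s - 8*y^2 + y*(9*s + 14) - 6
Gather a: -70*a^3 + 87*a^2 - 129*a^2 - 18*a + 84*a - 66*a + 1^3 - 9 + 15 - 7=-70*a^3 - 42*a^2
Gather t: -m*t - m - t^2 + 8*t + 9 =-m - t^2 + t*(8 - m) + 9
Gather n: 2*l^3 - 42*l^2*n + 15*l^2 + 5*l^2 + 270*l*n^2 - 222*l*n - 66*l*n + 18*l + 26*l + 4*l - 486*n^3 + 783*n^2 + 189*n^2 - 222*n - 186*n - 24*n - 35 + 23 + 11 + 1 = 2*l^3 + 20*l^2 + 48*l - 486*n^3 + n^2*(270*l + 972) + n*(-42*l^2 - 288*l - 432)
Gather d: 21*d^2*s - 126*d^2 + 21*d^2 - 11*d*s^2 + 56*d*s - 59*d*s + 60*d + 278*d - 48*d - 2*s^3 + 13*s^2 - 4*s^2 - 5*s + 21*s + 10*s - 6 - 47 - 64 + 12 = d^2*(21*s - 105) + d*(-11*s^2 - 3*s + 290) - 2*s^3 + 9*s^2 + 26*s - 105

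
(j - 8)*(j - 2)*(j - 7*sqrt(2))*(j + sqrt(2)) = j^4 - 10*j^3 - 6*sqrt(2)*j^3 + 2*j^2 + 60*sqrt(2)*j^2 - 96*sqrt(2)*j + 140*j - 224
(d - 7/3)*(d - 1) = d^2 - 10*d/3 + 7/3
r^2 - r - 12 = (r - 4)*(r + 3)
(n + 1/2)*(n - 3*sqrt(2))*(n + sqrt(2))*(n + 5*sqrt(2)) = n^4 + n^3/2 + 3*sqrt(2)*n^3 - 26*n^2 + 3*sqrt(2)*n^2/2 - 30*sqrt(2)*n - 13*n - 15*sqrt(2)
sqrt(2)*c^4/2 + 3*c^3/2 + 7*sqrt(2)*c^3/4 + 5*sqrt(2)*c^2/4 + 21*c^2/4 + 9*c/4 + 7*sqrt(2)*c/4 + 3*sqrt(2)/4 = (c + 1/2)*(c + 3)*(c + sqrt(2))*(sqrt(2)*c/2 + 1/2)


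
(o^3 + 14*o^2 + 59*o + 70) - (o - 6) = o^3 + 14*o^2 + 58*o + 76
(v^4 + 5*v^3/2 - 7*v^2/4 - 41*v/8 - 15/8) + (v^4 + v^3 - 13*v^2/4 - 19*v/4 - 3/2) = 2*v^4 + 7*v^3/2 - 5*v^2 - 79*v/8 - 27/8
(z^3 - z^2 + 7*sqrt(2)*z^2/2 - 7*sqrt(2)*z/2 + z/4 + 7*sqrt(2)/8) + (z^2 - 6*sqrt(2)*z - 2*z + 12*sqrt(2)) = z^3 + 7*sqrt(2)*z^2/2 - 19*sqrt(2)*z/2 - 7*z/4 + 103*sqrt(2)/8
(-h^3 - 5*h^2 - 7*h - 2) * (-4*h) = 4*h^4 + 20*h^3 + 28*h^2 + 8*h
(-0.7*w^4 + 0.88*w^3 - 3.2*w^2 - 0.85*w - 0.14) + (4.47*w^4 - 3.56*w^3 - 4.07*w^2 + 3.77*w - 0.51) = 3.77*w^4 - 2.68*w^3 - 7.27*w^2 + 2.92*w - 0.65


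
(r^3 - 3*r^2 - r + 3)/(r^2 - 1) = r - 3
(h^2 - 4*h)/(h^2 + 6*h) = (h - 4)/(h + 6)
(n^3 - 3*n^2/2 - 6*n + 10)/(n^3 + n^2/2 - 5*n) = (n - 2)/n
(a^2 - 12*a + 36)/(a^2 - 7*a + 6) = (a - 6)/(a - 1)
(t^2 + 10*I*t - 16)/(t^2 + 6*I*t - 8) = (t + 8*I)/(t + 4*I)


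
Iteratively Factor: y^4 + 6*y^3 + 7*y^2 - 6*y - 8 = (y + 2)*(y^3 + 4*y^2 - y - 4) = (y - 1)*(y + 2)*(y^2 + 5*y + 4) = (y - 1)*(y + 2)*(y + 4)*(y + 1)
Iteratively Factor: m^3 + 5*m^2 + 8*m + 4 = (m + 2)*(m^2 + 3*m + 2) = (m + 1)*(m + 2)*(m + 2)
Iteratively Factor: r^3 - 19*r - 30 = (r + 3)*(r^2 - 3*r - 10) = (r - 5)*(r + 3)*(r + 2)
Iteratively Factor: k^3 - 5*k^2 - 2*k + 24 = (k + 2)*(k^2 - 7*k + 12) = (k - 3)*(k + 2)*(k - 4)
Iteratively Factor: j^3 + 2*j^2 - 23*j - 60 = (j + 3)*(j^2 - j - 20) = (j - 5)*(j + 3)*(j + 4)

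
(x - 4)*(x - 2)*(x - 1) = x^3 - 7*x^2 + 14*x - 8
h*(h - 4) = h^2 - 4*h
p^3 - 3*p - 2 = (p - 2)*(p + 1)^2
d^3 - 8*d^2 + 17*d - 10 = (d - 5)*(d - 2)*(d - 1)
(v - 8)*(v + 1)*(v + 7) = v^3 - 57*v - 56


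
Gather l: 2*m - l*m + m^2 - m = -l*m + m^2 + m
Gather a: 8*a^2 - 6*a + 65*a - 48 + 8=8*a^2 + 59*a - 40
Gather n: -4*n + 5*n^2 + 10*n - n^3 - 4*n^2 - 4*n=-n^3 + n^2 + 2*n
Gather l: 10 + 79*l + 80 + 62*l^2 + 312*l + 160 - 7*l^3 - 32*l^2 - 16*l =-7*l^3 + 30*l^2 + 375*l + 250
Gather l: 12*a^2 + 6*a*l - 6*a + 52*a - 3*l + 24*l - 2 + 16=12*a^2 + 46*a + l*(6*a + 21) + 14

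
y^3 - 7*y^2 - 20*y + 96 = (y - 8)*(y - 3)*(y + 4)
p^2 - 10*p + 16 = (p - 8)*(p - 2)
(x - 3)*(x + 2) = x^2 - x - 6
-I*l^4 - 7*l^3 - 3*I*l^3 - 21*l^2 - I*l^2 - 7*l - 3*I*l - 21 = (l + 3)*(l - 7*I)*(l - I)*(-I*l + 1)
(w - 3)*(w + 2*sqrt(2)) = w^2 - 3*w + 2*sqrt(2)*w - 6*sqrt(2)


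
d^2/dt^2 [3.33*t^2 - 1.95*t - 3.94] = 6.66000000000000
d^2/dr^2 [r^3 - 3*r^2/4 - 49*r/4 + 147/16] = 6*r - 3/2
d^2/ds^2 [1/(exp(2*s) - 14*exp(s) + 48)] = 2*((7 - 2*exp(s))*(exp(2*s) - 14*exp(s) + 48) + 4*(exp(s) - 7)^2*exp(s))*exp(s)/(exp(2*s) - 14*exp(s) + 48)^3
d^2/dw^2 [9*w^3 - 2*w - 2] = 54*w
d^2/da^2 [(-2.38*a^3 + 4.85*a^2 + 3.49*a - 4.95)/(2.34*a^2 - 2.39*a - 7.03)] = (1.4210854715202e-14*a^5 + 5.6843418860808e-14*a^4 - 13.0246400000001*a^3 + 76.1472240000001*a^2 - 195.163044*a + 142.700094)/(12.812904*a^6 - 39.260052*a^5 - 75.381462*a^4 + 222.243949*a^3 + 226.466529*a^2 - 354.347853*a - 347.428927)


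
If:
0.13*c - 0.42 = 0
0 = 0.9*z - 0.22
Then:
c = 3.23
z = 0.24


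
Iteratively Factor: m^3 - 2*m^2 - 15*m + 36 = (m - 3)*(m^2 + m - 12) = (m - 3)*(m + 4)*(m - 3)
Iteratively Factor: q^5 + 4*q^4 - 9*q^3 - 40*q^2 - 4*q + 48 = (q - 1)*(q^4 + 5*q^3 - 4*q^2 - 44*q - 48) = (q - 3)*(q - 1)*(q^3 + 8*q^2 + 20*q + 16) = (q - 3)*(q - 1)*(q + 2)*(q^2 + 6*q + 8) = (q - 3)*(q - 1)*(q + 2)*(q + 4)*(q + 2)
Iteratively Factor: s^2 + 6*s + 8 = (s + 4)*(s + 2)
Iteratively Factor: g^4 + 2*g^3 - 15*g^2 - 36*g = (g)*(g^3 + 2*g^2 - 15*g - 36) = g*(g + 3)*(g^2 - g - 12) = g*(g - 4)*(g + 3)*(g + 3)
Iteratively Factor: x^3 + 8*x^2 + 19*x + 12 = (x + 4)*(x^2 + 4*x + 3) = (x + 3)*(x + 4)*(x + 1)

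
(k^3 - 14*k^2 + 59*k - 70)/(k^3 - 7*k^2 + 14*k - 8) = (k^2 - 12*k + 35)/(k^2 - 5*k + 4)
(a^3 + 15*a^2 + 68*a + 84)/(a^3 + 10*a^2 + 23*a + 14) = (a + 6)/(a + 1)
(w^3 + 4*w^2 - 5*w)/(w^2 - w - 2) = w*(-w^2 - 4*w + 5)/(-w^2 + w + 2)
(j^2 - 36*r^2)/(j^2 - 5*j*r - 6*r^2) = (j + 6*r)/(j + r)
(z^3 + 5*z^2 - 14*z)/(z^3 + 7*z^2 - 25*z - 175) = z*(z - 2)/(z^2 - 25)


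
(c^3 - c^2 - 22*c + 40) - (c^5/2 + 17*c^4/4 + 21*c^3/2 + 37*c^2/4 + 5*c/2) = -c^5/2 - 17*c^4/4 - 19*c^3/2 - 41*c^2/4 - 49*c/2 + 40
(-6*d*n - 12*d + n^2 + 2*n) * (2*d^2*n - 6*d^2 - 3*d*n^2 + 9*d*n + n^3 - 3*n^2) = -12*d^3*n^2 + 12*d^3*n + 72*d^3 + 20*d^2*n^3 - 20*d^2*n^2 - 120*d^2*n - 9*d*n^4 + 9*d*n^3 + 54*d*n^2 + n^5 - n^4 - 6*n^3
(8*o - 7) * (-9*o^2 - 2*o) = -72*o^3 + 47*o^2 + 14*o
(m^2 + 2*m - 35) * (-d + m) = -d*m^2 - 2*d*m + 35*d + m^3 + 2*m^2 - 35*m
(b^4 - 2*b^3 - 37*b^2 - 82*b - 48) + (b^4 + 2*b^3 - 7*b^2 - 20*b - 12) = 2*b^4 - 44*b^2 - 102*b - 60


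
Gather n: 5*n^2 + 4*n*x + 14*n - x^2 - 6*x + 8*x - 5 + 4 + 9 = 5*n^2 + n*(4*x + 14) - x^2 + 2*x + 8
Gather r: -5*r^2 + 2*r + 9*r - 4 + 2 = -5*r^2 + 11*r - 2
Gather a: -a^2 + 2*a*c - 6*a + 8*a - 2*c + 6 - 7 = -a^2 + a*(2*c + 2) - 2*c - 1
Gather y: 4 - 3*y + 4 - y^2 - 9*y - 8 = -y^2 - 12*y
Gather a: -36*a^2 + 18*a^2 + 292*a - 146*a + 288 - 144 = -18*a^2 + 146*a + 144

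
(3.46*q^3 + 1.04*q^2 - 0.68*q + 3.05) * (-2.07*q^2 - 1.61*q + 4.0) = -7.1622*q^5 - 7.7234*q^4 + 13.5732*q^3 - 1.0587*q^2 - 7.6305*q + 12.2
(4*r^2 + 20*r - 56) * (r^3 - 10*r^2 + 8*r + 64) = 4*r^5 - 20*r^4 - 224*r^3 + 976*r^2 + 832*r - 3584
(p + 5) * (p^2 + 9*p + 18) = p^3 + 14*p^2 + 63*p + 90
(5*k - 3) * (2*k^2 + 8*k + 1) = 10*k^3 + 34*k^2 - 19*k - 3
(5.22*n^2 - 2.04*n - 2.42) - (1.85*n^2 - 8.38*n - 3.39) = 3.37*n^2 + 6.34*n + 0.97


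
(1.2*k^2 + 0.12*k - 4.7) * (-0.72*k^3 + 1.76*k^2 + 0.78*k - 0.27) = -0.864*k^5 + 2.0256*k^4 + 4.5312*k^3 - 8.5024*k^2 - 3.6984*k + 1.269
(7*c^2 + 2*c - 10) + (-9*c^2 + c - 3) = -2*c^2 + 3*c - 13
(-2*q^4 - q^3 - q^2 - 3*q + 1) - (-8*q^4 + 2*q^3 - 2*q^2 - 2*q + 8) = 6*q^4 - 3*q^3 + q^2 - q - 7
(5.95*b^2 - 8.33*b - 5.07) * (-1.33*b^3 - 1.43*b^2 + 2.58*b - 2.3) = -7.9135*b^5 + 2.5704*b^4 + 34.006*b^3 - 27.9263*b^2 + 6.0784*b + 11.661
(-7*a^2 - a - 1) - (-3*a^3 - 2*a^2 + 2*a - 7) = 3*a^3 - 5*a^2 - 3*a + 6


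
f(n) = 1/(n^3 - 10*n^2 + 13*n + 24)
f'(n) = (-3*n^2 + 20*n - 13)/(n^3 - 10*n^2 + 13*n + 24)^2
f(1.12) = 0.04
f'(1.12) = 0.01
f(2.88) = 0.42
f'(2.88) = 3.47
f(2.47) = 0.10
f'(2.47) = 0.17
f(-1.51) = -0.05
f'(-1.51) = -0.10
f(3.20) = -0.25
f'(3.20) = 1.25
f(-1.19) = -0.14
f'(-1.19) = -0.77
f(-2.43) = -0.01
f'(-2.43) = -0.01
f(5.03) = -0.03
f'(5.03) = 0.01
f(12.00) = 0.00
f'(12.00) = 0.00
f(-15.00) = 0.00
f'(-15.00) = 0.00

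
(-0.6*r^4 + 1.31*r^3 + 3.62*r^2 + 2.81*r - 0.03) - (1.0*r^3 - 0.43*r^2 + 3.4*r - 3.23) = -0.6*r^4 + 0.31*r^3 + 4.05*r^2 - 0.59*r + 3.2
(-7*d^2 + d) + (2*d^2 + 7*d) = -5*d^2 + 8*d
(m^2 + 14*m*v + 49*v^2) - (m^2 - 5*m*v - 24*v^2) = 19*m*v + 73*v^2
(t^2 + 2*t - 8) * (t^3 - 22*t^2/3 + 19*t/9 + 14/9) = t^5 - 16*t^4/3 - 185*t^3/9 + 580*t^2/9 - 124*t/9 - 112/9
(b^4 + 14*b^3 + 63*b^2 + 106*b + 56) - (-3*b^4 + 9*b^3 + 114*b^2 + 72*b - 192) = 4*b^4 + 5*b^3 - 51*b^2 + 34*b + 248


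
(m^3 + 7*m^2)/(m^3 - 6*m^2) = (m + 7)/(m - 6)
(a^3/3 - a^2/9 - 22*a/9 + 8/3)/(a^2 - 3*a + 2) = (3*a^2 + 5*a - 12)/(9*(a - 1))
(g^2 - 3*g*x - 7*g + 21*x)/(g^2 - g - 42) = (g - 3*x)/(g + 6)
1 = 1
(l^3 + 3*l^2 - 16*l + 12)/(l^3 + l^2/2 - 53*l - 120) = 2*(l^2 - 3*l + 2)/(2*l^2 - 11*l - 40)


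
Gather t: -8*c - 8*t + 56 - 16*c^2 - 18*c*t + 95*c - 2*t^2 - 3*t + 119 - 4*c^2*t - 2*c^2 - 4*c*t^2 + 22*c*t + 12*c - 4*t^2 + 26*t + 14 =-18*c^2 + 99*c + t^2*(-4*c - 6) + t*(-4*c^2 + 4*c + 15) + 189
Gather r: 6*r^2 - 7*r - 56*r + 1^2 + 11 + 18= 6*r^2 - 63*r + 30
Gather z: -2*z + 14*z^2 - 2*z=14*z^2 - 4*z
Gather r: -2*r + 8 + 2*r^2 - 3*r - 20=2*r^2 - 5*r - 12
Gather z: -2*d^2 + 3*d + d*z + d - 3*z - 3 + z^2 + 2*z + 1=-2*d^2 + 4*d + z^2 + z*(d - 1) - 2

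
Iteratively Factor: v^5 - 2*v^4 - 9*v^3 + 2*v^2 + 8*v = (v + 1)*(v^4 - 3*v^3 - 6*v^2 + 8*v) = v*(v + 1)*(v^3 - 3*v^2 - 6*v + 8) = v*(v + 1)*(v + 2)*(v^2 - 5*v + 4) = v*(v - 1)*(v + 1)*(v + 2)*(v - 4)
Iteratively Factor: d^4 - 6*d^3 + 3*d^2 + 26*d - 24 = (d - 3)*(d^3 - 3*d^2 - 6*d + 8) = (d - 3)*(d + 2)*(d^2 - 5*d + 4) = (d - 3)*(d - 1)*(d + 2)*(d - 4)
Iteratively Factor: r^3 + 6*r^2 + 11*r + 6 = (r + 1)*(r^2 + 5*r + 6) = (r + 1)*(r + 3)*(r + 2)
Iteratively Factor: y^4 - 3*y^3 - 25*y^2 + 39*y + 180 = (y - 4)*(y^3 + y^2 - 21*y - 45) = (y - 5)*(y - 4)*(y^2 + 6*y + 9) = (y - 5)*(y - 4)*(y + 3)*(y + 3)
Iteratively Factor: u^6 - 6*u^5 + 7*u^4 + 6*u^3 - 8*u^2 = (u - 2)*(u^5 - 4*u^4 - u^3 + 4*u^2) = (u - 2)*(u + 1)*(u^4 - 5*u^3 + 4*u^2) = u*(u - 2)*(u + 1)*(u^3 - 5*u^2 + 4*u) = u*(u - 4)*(u - 2)*(u + 1)*(u^2 - u) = u^2*(u - 4)*(u - 2)*(u + 1)*(u - 1)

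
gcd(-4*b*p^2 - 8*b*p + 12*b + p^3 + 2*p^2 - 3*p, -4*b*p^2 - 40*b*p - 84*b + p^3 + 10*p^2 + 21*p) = -4*b*p - 12*b + p^2 + 3*p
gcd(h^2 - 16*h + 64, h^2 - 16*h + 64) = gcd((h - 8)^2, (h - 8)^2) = h^2 - 16*h + 64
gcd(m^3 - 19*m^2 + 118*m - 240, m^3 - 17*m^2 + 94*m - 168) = m - 6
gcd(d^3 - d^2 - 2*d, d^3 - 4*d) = d^2 - 2*d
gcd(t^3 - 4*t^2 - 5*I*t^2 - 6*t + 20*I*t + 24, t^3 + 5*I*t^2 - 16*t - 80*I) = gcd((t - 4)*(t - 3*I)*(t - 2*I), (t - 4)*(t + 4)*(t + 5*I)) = t - 4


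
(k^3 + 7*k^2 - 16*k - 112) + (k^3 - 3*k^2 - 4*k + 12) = 2*k^3 + 4*k^2 - 20*k - 100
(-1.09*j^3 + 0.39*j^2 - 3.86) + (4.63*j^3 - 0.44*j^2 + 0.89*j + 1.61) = 3.54*j^3 - 0.05*j^2 + 0.89*j - 2.25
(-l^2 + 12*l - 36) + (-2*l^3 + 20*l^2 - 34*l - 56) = -2*l^3 + 19*l^2 - 22*l - 92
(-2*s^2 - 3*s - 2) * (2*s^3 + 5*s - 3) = -4*s^5 - 6*s^4 - 14*s^3 - 9*s^2 - s + 6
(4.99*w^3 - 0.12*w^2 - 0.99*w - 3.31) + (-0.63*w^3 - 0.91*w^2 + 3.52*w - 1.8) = 4.36*w^3 - 1.03*w^2 + 2.53*w - 5.11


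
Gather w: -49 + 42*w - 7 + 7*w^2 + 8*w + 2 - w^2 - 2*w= 6*w^2 + 48*w - 54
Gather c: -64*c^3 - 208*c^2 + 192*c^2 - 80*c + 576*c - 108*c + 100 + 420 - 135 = -64*c^3 - 16*c^2 + 388*c + 385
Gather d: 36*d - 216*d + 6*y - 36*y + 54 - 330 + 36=-180*d - 30*y - 240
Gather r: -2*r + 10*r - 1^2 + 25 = 8*r + 24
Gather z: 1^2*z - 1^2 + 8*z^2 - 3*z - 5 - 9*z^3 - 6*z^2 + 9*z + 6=-9*z^3 + 2*z^2 + 7*z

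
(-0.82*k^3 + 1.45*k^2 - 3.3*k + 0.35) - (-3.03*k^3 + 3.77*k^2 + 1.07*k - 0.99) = 2.21*k^3 - 2.32*k^2 - 4.37*k + 1.34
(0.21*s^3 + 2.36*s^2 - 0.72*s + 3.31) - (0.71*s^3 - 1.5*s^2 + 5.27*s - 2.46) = -0.5*s^3 + 3.86*s^2 - 5.99*s + 5.77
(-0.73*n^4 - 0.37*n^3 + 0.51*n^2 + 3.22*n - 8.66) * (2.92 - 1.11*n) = 0.8103*n^5 - 1.7209*n^4 - 1.6465*n^3 - 2.085*n^2 + 19.015*n - 25.2872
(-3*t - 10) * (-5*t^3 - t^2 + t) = 15*t^4 + 53*t^3 + 7*t^2 - 10*t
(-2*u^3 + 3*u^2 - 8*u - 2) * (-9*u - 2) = 18*u^4 - 23*u^3 + 66*u^2 + 34*u + 4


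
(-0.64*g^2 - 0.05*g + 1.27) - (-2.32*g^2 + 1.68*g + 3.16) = 1.68*g^2 - 1.73*g - 1.89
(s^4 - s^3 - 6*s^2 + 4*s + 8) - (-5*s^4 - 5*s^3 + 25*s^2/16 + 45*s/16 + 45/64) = 6*s^4 + 4*s^3 - 121*s^2/16 + 19*s/16 + 467/64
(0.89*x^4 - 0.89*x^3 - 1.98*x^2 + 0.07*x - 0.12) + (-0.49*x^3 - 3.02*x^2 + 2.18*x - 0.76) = 0.89*x^4 - 1.38*x^3 - 5.0*x^2 + 2.25*x - 0.88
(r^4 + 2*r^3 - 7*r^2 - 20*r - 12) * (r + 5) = r^5 + 7*r^4 + 3*r^3 - 55*r^2 - 112*r - 60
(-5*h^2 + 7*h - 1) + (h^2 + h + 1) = -4*h^2 + 8*h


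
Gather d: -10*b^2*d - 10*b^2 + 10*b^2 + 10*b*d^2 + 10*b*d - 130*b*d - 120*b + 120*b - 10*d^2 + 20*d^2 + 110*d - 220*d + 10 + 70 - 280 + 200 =d^2*(10*b + 10) + d*(-10*b^2 - 120*b - 110)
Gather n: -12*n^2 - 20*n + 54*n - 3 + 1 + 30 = -12*n^2 + 34*n + 28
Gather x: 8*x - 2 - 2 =8*x - 4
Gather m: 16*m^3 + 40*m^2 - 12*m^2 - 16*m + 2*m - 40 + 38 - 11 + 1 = 16*m^3 + 28*m^2 - 14*m - 12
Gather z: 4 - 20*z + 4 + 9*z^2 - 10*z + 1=9*z^2 - 30*z + 9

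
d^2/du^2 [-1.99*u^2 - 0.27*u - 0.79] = -3.98000000000000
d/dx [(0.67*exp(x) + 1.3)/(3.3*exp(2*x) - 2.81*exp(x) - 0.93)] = (-2.211*exp(2*x) - 8.58*exp(x) + 3.0299)*exp(x)/(10.89*exp(4*x) - 18.546*exp(3*x) + 1.7581*exp(2*x) + 5.2266*exp(x) + 0.8649)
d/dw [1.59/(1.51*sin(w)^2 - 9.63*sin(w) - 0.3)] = (15.3117 - 4.8018*sin(w))*cos(w)/(-1.51*sin(w)^2 + 9.63*sin(w) + 0.3)^2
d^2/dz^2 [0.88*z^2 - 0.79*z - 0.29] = 1.76000000000000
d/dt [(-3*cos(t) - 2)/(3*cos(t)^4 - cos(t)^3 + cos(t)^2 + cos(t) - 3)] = -(54*sin(t)^4 - 102*sin(t)^2 + 35*cos(t) + 9*cos(3*t) + 70)*sin(t)/(2*(3*sin(t)^4 + sin(t)^2*cos(t) - 7*sin(t)^2 + 1)^2)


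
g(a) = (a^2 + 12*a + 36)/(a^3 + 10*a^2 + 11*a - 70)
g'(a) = (2*a + 12)/(a^3 + 10*a^2 + 11*a - 70) + (-3*a^2 - 20*a - 11)*(a^2 + 12*a + 36)/(a^3 + 10*a^2 + 11*a - 70)^2 = (-a^4 - 24*a^3 - 217*a^2 - 860*a - 1236)/(a^6 + 20*a^5 + 122*a^4 + 80*a^3 - 1279*a^2 - 1540*a + 4900)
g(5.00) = 0.34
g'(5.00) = -0.11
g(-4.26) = -0.24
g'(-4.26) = 0.10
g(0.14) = -0.55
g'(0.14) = -0.29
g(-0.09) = -0.49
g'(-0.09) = -0.23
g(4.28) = 0.44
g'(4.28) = -0.20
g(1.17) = -1.23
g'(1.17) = -1.47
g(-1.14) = -0.33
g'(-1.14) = -0.10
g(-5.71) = 0.01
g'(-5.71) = 0.09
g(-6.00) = 0.00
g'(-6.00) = 0.00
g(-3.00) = -0.22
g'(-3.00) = -0.03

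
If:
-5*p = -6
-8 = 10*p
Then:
No Solution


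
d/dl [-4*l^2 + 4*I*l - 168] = -8*l + 4*I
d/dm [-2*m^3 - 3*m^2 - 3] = 6*m*(-m - 1)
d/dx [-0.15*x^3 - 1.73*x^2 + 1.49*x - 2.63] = -0.45*x^2 - 3.46*x + 1.49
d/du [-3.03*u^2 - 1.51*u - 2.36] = -6.06*u - 1.51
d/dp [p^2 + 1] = 2*p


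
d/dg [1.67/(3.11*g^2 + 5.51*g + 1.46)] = (-10.3874*g - 9.2017)/(3.11*g^2 + 5.51*g + 1.46)^2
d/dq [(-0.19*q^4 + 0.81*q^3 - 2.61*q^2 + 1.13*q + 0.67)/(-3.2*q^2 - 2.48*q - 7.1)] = (1.216*q^5 - 1.1784*q^4 + 1.3784*q^3 - 7.1642*q^2 + 41.35*q - 6.3614)/(10.24*q^4 + 15.872*q^3 + 51.5904*q^2 + 35.216*q + 50.41)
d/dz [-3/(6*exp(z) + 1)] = 18*exp(z)/(6*exp(z) + 1)^2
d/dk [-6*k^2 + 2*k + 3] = 2 - 12*k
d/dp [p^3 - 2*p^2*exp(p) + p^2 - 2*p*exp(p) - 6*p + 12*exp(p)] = -2*p^2*exp(p) + 3*p^2 - 6*p*exp(p) + 2*p + 10*exp(p) - 6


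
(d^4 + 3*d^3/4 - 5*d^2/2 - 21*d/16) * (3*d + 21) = 3*d^5 + 93*d^4/4 + 33*d^3/4 - 903*d^2/16 - 441*d/16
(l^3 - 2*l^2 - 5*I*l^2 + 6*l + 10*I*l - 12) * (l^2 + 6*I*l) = l^5 - 2*l^4 + I*l^4 + 36*l^3 - 2*I*l^3 - 72*l^2 + 36*I*l^2 - 72*I*l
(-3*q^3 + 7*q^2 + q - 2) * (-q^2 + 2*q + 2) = 3*q^5 - 13*q^4 + 7*q^3 + 18*q^2 - 2*q - 4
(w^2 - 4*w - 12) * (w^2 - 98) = w^4 - 4*w^3 - 110*w^2 + 392*w + 1176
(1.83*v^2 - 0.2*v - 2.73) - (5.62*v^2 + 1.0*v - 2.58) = -3.79*v^2 - 1.2*v - 0.15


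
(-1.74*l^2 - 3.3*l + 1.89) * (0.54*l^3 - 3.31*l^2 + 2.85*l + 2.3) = -0.9396*l^5 + 3.9774*l^4 + 6.9846*l^3 - 19.6629*l^2 - 2.2035*l + 4.347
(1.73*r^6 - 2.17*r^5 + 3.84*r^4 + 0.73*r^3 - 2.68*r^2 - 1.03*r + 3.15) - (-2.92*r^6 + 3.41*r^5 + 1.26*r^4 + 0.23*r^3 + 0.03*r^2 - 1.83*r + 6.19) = 4.65*r^6 - 5.58*r^5 + 2.58*r^4 + 0.5*r^3 - 2.71*r^2 + 0.8*r - 3.04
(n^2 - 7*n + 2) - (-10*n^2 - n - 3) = 11*n^2 - 6*n + 5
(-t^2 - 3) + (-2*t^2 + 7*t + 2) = -3*t^2 + 7*t - 1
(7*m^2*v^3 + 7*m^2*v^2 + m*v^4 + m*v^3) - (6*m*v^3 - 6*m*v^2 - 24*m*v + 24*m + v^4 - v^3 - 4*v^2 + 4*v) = 7*m^2*v^3 + 7*m^2*v^2 + m*v^4 - 5*m*v^3 + 6*m*v^2 + 24*m*v - 24*m - v^4 + v^3 + 4*v^2 - 4*v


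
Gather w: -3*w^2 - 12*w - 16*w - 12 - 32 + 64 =-3*w^2 - 28*w + 20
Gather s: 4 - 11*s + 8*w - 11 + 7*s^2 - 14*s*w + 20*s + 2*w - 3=7*s^2 + s*(9 - 14*w) + 10*w - 10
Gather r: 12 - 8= 4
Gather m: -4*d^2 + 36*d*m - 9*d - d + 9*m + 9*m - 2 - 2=-4*d^2 - 10*d + m*(36*d + 18) - 4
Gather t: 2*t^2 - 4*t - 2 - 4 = 2*t^2 - 4*t - 6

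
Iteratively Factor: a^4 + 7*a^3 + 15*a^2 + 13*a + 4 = (a + 1)*(a^3 + 6*a^2 + 9*a + 4) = (a + 1)^2*(a^2 + 5*a + 4) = (a + 1)^2*(a + 4)*(a + 1)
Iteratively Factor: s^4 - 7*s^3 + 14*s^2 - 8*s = (s - 4)*(s^3 - 3*s^2 + 2*s) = (s - 4)*(s - 1)*(s^2 - 2*s) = s*(s - 4)*(s - 1)*(s - 2)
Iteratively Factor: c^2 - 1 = (c - 1)*(c + 1)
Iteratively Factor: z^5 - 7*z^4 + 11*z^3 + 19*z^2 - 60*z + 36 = (z - 2)*(z^4 - 5*z^3 + z^2 + 21*z - 18) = (z - 2)*(z - 1)*(z^3 - 4*z^2 - 3*z + 18) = (z - 2)*(z - 1)*(z + 2)*(z^2 - 6*z + 9) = (z - 3)*(z - 2)*(z - 1)*(z + 2)*(z - 3)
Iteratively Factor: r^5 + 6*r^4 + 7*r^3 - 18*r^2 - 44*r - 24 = (r - 2)*(r^4 + 8*r^3 + 23*r^2 + 28*r + 12) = (r - 2)*(r + 1)*(r^3 + 7*r^2 + 16*r + 12) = (r - 2)*(r + 1)*(r + 2)*(r^2 + 5*r + 6) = (r - 2)*(r + 1)*(r + 2)*(r + 3)*(r + 2)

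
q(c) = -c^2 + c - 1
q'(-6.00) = 13.00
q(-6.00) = -43.00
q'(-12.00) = 25.00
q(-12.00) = -157.00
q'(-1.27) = 3.54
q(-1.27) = -3.88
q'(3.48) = -5.96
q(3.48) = -9.63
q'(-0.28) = 1.56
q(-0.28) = -1.36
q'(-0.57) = 2.14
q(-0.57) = -1.89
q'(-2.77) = 6.54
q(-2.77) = -11.44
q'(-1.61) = 4.22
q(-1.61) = -5.20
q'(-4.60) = 10.20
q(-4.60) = -26.76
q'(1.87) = -2.74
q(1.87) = -2.63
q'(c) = 1 - 2*c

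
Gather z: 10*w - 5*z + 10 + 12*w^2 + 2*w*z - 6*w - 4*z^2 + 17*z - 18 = 12*w^2 + 4*w - 4*z^2 + z*(2*w + 12) - 8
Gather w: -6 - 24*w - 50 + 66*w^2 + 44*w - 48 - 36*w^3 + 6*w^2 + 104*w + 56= -36*w^3 + 72*w^2 + 124*w - 48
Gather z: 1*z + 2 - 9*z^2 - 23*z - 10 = -9*z^2 - 22*z - 8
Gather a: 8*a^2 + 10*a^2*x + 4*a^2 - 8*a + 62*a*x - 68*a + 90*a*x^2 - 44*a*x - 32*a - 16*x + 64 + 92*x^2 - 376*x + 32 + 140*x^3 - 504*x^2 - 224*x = a^2*(10*x + 12) + a*(90*x^2 + 18*x - 108) + 140*x^3 - 412*x^2 - 616*x + 96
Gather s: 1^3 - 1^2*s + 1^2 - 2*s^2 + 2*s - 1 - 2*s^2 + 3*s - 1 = -4*s^2 + 4*s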